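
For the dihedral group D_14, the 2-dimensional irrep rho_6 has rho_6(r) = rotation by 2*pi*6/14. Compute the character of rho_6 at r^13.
chi_{rho_6}(r^13) = 2*cos(2*pi*6*13/14) = -2*cos(pi/7)

Reasoning: rho_6(r^13) is rotation by angle 2*pi*6*13/14, whose trace is 2*cos(2*pi*6*13/14) = -2*cos(pi/7).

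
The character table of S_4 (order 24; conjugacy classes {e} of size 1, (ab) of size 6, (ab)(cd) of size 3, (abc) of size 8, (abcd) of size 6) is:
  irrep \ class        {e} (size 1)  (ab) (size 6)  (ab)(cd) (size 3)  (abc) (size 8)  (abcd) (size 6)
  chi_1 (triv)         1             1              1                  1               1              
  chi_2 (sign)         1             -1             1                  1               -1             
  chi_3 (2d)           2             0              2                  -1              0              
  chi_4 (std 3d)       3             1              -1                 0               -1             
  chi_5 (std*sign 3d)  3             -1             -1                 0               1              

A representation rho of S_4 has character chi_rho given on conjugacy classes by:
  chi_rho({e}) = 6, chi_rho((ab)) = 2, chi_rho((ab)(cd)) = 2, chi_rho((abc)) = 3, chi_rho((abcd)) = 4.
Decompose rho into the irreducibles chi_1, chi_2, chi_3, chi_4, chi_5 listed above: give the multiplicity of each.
Multiplicities: chi_1: 3, chi_2: 0, chi_3: 0, chi_4: 0, chi_5: 1.

Explanation: Use <chi_rho, chi> = (1/|G|) sum_C |C| * chi_rho(C) * conj(chi(C)) with |G| = 24 for each irreducible chi in the table:
  <chi_rho, chi_1> = (1/24)[1*(6)*conj(1) + 6*(2)*conj(1) + 3*(2)*conj(1) + 8*(3)*conj(1) + 6*(4)*conj(1)]
      = (1/24)[(6) + (12) + (6) + (24) + (24)] = 72/24 = 3
  <chi_rho, chi_2> = (1/24)[1*(6)*conj(1) + 6*(2)*conj(-1) + 3*(2)*conj(1) + 8*(3)*conj(1) + 6*(4)*conj(-1)]
      = (1/24)[(6) + (-12) + (6) + (24) + (-24)] = 0/24 = 0
  <chi_rho, chi_3> = (1/24)[1*(6)*conj(2) + 6*(2)*conj(0) + 3*(2)*conj(2) + 8*(3)*conj(-1) + 6*(4)*conj(0)]
      = (1/24)[(12) + (0) + (12) + (-24) + (0)] = 0/24 = 0
  <chi_rho, chi_4> = (1/24)[1*(6)*conj(3) + 6*(2)*conj(1) + 3*(2)*conj(-1) + 8*(3)*conj(0) + 6*(4)*conj(-1)]
      = (1/24)[(18) + (12) + (-6) + (0) + (-24)] = 0/24 = 0
  <chi_rho, chi_5> = (1/24)[1*(6)*conj(3) + 6*(2)*conj(-1) + 3*(2)*conj(-1) + 8*(3)*conj(0) + 6*(4)*conj(1)]
      = (1/24)[(18) + (-12) + (-6) + (0) + (24)] = 24/24 = 1
Dimension check: dim(rho) = sum (mult * dim) = 3*1 + 0*1 + 0*2 + 0*3 + 1*3 = 6 = chi_rho(e) = 6.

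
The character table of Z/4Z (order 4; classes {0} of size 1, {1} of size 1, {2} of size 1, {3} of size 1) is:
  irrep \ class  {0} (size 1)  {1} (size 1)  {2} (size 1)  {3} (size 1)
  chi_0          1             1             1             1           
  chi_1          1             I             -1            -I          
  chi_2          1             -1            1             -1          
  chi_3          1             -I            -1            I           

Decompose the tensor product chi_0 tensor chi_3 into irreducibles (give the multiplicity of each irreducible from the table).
chi_0 tensor chi_3 = chi_3 (all other irreducibles have multiplicity 0).

The character of a tensor product is the pointwise product (chi_0 * chi_3)(C) = chi_0(C) * chi_3(C):
  {0}: (1)*(1), {1}: (1)*(-I), {2}: (1)*(-1), {3}: (1)*(I)
so (chi_0 * chi_3) takes values
  {0} -> 1, {1} -> -I, {2} -> -1, {3} -> I.
Now take the inner product of this character with each irreducible chi from the table, <chi_0*chi_3, chi> = (1/4) sum_C |C| (chi_0*chi_3)(C) conj(chi(C)):
  <chi_0*chi_3, chi_0> = (1/4)[1*(1)*conj(1) + 1*(-I)*conj(1) + 1*(-1)*conj(1) + 1*(I)*conj(1)]
      = (1/4)[(1) + (-I) + (-1) + (I)] = 0/4 = 0
  <chi_0*chi_3, chi_1> = (1/4)[1*(1)*conj(1) + 1*(-I)*conj(I) + 1*(-1)*conj(-1) + 1*(I)*conj(-I)]
      = (1/4)[(1) + (-1) + (1) + (-1)] = 0/4 = 0
  <chi_0*chi_3, chi_2> = (1/4)[1*(1)*conj(1) + 1*(-I)*conj(-1) + 1*(-1)*conj(1) + 1*(I)*conj(-1)]
      = (1/4)[(1) + (I) + (-1) + (-I)] = 0/4 = 0
  <chi_0*chi_3, chi_3> = (1/4)[1*(1)*conj(1) + 1*(-I)*conj(-I) + 1*(-1)*conj(-1) + 1*(I)*conj(I)]
      = (1/4)[(1) + (1) + (1) + (1)] = 4/4 = 1
(Exp terms are combined using exp(i*s)*conj(exp(i*t)) = exp(i*(s-t)), and sums of them are collapsed using the identity that for every m > 1 the m distinct m-th roots of unity sum to 0, e.g. 1 + exp(2*I*pi/3) + exp(-2*I*pi/3) = 0.)
Hence the multiplicities are chi_3: 1. Dimension check: dim(chi_0)*dim(chi_3) = 1*1 = 1 and sum (mult * dim) = 1*1 = 1.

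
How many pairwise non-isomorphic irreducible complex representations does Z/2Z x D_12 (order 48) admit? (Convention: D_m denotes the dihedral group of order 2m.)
18

Details: The number of irreducible complex representations of a finite group equals its number of conjugacy classes. For a direct product, #classes(G x H) = #classes(G) * #classes(H). Z/2Z has 2 classes (abelian), D_12 has 9 classes, so 2 * 9 = 18, so Z/2Z x D_12 (order 48) has exactly 18 irreducible complex representations.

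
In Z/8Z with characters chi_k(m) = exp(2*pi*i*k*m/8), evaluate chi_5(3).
chi_5(3) = zeta_8^15 = exp(-I*pi/4)

Explanation: chi_5(3) = zeta_8^(5*3) = zeta_8^15. Since zeta_8^8 = 1, this equals zeta_8^7 = exp(2*pi*i*7/8) = exp(-I*pi/4).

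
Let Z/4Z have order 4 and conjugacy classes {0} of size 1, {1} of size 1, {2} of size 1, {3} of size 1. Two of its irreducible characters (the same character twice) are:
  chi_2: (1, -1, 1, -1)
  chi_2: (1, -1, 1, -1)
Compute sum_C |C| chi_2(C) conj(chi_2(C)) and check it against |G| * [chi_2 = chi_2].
Sum = 4 = |G| = 4; so <chi_2, chi_2> = 1 (norm-1 confirms irreducibility).

Details: Compute term by term over conjugacy classes (|C| * chi_2(C) * conj(chi_2(C))):
  1*(1)*conj(1) + 1*(-1)*conj(-1) + 1*(1)*conj(1) + 1*(-1)*conj(-1)
  = (1) + (1) + (1) + (1)
  = 4.
(Exp terms are combined using exp(i*s)*conj(exp(i*t)) = exp(i*(s-t)), and sums of them are collapsed using the identity that for every m > 1 the m distinct m-th roots of unity sum to 0, e.g. 1 + exp(2*I*pi/3) + exp(-2*I*pi/3) = 0.)
Dividing by |G| = 4 gives 4/4 = 1, matching the row-orthogonality relation <chi_2, chi_2> = [chi_2 = chi_2].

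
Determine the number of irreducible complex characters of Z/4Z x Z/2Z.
8

Solution. The number of irreducible complex representations of a finite group equals its number of conjugacy classes. Z/4Z x Z/2Z is abelian of order 8, so every element is its own conjugacy class: 8 classes, so Z/4Z x Z/2Z (order 8) has exactly 8 irreducible complex representations.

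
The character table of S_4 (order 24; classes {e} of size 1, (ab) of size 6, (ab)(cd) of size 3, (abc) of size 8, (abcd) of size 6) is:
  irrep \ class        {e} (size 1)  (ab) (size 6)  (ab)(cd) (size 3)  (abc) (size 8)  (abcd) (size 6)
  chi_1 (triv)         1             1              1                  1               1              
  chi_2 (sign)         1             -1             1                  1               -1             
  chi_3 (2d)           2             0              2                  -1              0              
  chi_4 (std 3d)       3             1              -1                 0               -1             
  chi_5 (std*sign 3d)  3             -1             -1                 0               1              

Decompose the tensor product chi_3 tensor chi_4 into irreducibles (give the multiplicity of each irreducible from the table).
chi_3 tensor chi_4 = chi_4 + chi_5 (all other irreducibles have multiplicity 0).

Reasoning: The character of a tensor product is the pointwise product (chi_3 * chi_4)(C) = chi_3(C) * chi_4(C):
  {e}: (2)*(3), (ab): (0)*(1), (ab)(cd): (2)*(-1), (abc): (-1)*(0), (abcd): (0)*(-1)
so (chi_3 * chi_4) takes values
  {e} -> 6, (ab) -> 0, (ab)(cd) -> -2, (abc) -> 0, (abcd) -> 0.
Now take the inner product of this character with each irreducible chi from the table, <chi_3*chi_4, chi> = (1/24) sum_C |C| (chi_3*chi_4)(C) conj(chi(C)):
  <chi_3*chi_4, chi_1> = (1/24)[1*(6)*conj(1) + 6*(0)*conj(1) + 3*(-2)*conj(1) + 8*(0)*conj(1) + 6*(0)*conj(1)]
      = (1/24)[(6) + (0) + (-6) + (0) + (0)] = 0/24 = 0
  <chi_3*chi_4, chi_2> = (1/24)[1*(6)*conj(1) + 6*(0)*conj(-1) + 3*(-2)*conj(1) + 8*(0)*conj(1) + 6*(0)*conj(-1)]
      = (1/24)[(6) + (0) + (-6) + (0) + (0)] = 0/24 = 0
  <chi_3*chi_4, chi_3> = (1/24)[1*(6)*conj(2) + 6*(0)*conj(0) + 3*(-2)*conj(2) + 8*(0)*conj(-1) + 6*(0)*conj(0)]
      = (1/24)[(12) + (0) + (-12) + (0) + (0)] = 0/24 = 0
  <chi_3*chi_4, chi_4> = (1/24)[1*(6)*conj(3) + 6*(0)*conj(1) + 3*(-2)*conj(-1) + 8*(0)*conj(0) + 6*(0)*conj(-1)]
      = (1/24)[(18) + (0) + (6) + (0) + (0)] = 24/24 = 1
  <chi_3*chi_4, chi_5> = (1/24)[1*(6)*conj(3) + 6*(0)*conj(-1) + 3*(-2)*conj(-1) + 8*(0)*conj(0) + 6*(0)*conj(1)]
      = (1/24)[(18) + (0) + (6) + (0) + (0)] = 24/24 = 1
Hence the multiplicities are chi_4: 1, chi_5: 1. Dimension check: dim(chi_3)*dim(chi_4) = 2*3 = 6 and sum (mult * dim) = 1*3 + 1*3 = 6.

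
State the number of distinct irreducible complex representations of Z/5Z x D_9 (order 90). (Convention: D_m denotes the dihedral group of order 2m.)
30

Proof sketch: The number of irreducible complex representations of a finite group equals its number of conjugacy classes. For a direct product, #classes(G x H) = #classes(G) * #classes(H). Z/5Z has 5 classes (abelian), D_9 has 6 classes, so 5 * 6 = 30, so Z/5Z x D_9 (order 90) has exactly 30 irreducible complex representations.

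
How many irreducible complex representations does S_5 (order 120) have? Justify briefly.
7

Proof sketch: The number of irreducible complex representations of a finite group equals its number of conjugacy classes. Conjugacy classes in S_5 correspond to cycle types, i.e. partitions of 5; there are p(5) = 7 of them, so S_5 (order 120) has exactly 7 irreducible complex representations.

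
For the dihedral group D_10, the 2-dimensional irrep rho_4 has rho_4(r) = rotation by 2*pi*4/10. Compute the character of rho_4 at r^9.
chi_{rho_4}(r^9) = 2*cos(2*pi*4*9/10) = -sqrt(5)/2 - 1/2

Argument: rho_4(r^9) is rotation by angle 2*pi*4*9/10, whose trace is 2*cos(2*pi*4*9/10) = -sqrt(5)/2 - 1/2.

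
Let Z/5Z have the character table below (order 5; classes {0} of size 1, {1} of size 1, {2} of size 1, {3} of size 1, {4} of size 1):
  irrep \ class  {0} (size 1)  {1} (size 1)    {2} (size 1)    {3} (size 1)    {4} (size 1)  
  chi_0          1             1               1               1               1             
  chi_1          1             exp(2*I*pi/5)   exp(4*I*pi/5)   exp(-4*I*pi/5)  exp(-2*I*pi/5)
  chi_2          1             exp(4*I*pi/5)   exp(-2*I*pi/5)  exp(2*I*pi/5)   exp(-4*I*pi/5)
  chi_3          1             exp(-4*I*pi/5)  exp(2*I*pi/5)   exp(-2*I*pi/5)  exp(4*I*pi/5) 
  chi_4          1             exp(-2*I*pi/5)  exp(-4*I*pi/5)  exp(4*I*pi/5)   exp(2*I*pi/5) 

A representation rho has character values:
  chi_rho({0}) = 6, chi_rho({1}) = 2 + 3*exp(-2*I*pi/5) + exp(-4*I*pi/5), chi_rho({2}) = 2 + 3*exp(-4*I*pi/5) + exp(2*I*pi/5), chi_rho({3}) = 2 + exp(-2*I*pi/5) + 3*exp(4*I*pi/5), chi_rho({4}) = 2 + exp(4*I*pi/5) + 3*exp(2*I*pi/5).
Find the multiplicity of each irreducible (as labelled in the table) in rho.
Multiplicities: chi_0: 2, chi_1: 0, chi_2: 0, chi_3: 1, chi_4: 3.

Justification: Use <chi_rho, chi> = (1/|G|) sum_C |C| * chi_rho(C) * conj(chi(C)) with |G| = 5 for each irreducible chi in the table:
  <chi_rho, chi_0> = (1/5)[1*(6)*conj(1) + 1*(2 + 3*exp(-2*I*pi/5) + exp(-4*I*pi/5))*conj(1) + 1*(2 + 3*exp(-4*I*pi/5) + exp(2*I*pi/5))*conj(1) + 1*(2 + exp(-2*I*pi/5) + 3*exp(4*I*pi/5))*conj(1) + 1*(2 + exp(4*I*pi/5) + 3*exp(2*I*pi/5))*conj(1)]
      = (1/5)[(6) + (2 + 3*exp(-2*I*pi/5) + exp(-4*I*pi/5)) + (2 + 3*exp(-4*I*pi/5) + exp(2*I*pi/5)) + (2 + exp(-2*I*pi/5) + 3*exp(4*I*pi/5)) + (2 + exp(4*I*pi/5) + 3*exp(2*I*pi/5))] = 10/5 = 2
  <chi_rho, chi_1> = (1/5)[1*(6)*conj(1) + 1*(2 + 3*exp(-2*I*pi/5) + exp(-4*I*pi/5))*conj(exp(2*I*pi/5)) + 1*(2 + 3*exp(-4*I*pi/5) + exp(2*I*pi/5))*conj(exp(4*I*pi/5)) + 1*(2 + exp(-2*I*pi/5) + 3*exp(4*I*pi/5))*conj(exp(-4*I*pi/5)) + 1*(2 + exp(4*I*pi/5) + 3*exp(2*I*pi/5))*conj(exp(-2*I*pi/5))]
      = (1/5)[(6) + (2*exp(-2*I*pi/5) + 3*exp(-4*I*pi/5) + exp(4*I*pi/5)) + (2*exp(-4*I*pi/5) + exp(-2*I*pi/5) + 3*exp(2*I*pi/5)) + (3*exp(-2*I*pi/5) + exp(2*I*pi/5) + 2*exp(4*I*pi/5)) + (exp(-4*I*pi/5) + 3*exp(4*I*pi/5) + 2*exp(2*I*pi/5))] = 0/5 = 0
  <chi_rho, chi_2> = (1/5)[1*(6)*conj(1) + 1*(2 + 3*exp(-2*I*pi/5) + exp(-4*I*pi/5))*conj(exp(4*I*pi/5)) + 1*(2 + 3*exp(-4*I*pi/5) + exp(2*I*pi/5))*conj(exp(-2*I*pi/5)) + 1*(2 + exp(-2*I*pi/5) + 3*exp(4*I*pi/5))*conj(exp(2*I*pi/5)) + 1*(2 + exp(4*I*pi/5) + 3*exp(2*I*pi/5))*conj(exp(-4*I*pi/5))]
      = (1/5)[(6) + (2*exp(-4*I*pi/5) + exp(2*I*pi/5) + 3*exp(4*I*pi/5)) + (3*exp(-2*I*pi/5) + exp(4*I*pi/5) + 2*exp(2*I*pi/5)) + (2*exp(-2*I*pi/5) + exp(-4*I*pi/5) + 3*exp(2*I*pi/5)) + (3*exp(-4*I*pi/5) + exp(-2*I*pi/5) + 2*exp(4*I*pi/5))] = 0/5 = 0
  <chi_rho, chi_3> = (1/5)[1*(6)*conj(1) + 1*(2 + 3*exp(-2*I*pi/5) + exp(-4*I*pi/5))*conj(exp(-4*I*pi/5)) + 1*(2 + 3*exp(-4*I*pi/5) + exp(2*I*pi/5))*conj(exp(2*I*pi/5)) + 1*(2 + exp(-2*I*pi/5) + 3*exp(4*I*pi/5))*conj(exp(-2*I*pi/5)) + 1*(2 + exp(4*I*pi/5) + 3*exp(2*I*pi/5))*conj(exp(4*I*pi/5))]
      = (1/5)[(6) + (1 + 2*exp(4*I*pi/5) + 3*exp(2*I*pi/5)) + (1 + 2*exp(-2*I*pi/5) + 3*exp(4*I*pi/5)) + (1 + 3*exp(-4*I*pi/5) + 2*exp(2*I*pi/5)) + (1 + 3*exp(-2*I*pi/5) + 2*exp(-4*I*pi/5))] = 5/5 = 1
  <chi_rho, chi_4> = (1/5)[1*(6)*conj(1) + 1*(2 + 3*exp(-2*I*pi/5) + exp(-4*I*pi/5))*conj(exp(-2*I*pi/5)) + 1*(2 + 3*exp(-4*I*pi/5) + exp(2*I*pi/5))*conj(exp(-4*I*pi/5)) + 1*(2 + exp(-2*I*pi/5) + 3*exp(4*I*pi/5))*conj(exp(4*I*pi/5)) + 1*(2 + exp(4*I*pi/5) + 3*exp(2*I*pi/5))*conj(exp(2*I*pi/5))]
      = (1/5)[(6) + (3 + exp(-2*I*pi/5) + 2*exp(2*I*pi/5)) + (3 + exp(-4*I*pi/5) + 2*exp(4*I*pi/5)) + (3 + 2*exp(-4*I*pi/5) + exp(4*I*pi/5)) + (3 + 2*exp(-2*I*pi/5) + exp(2*I*pi/5))] = 15/5 = 3
(Exp terms are combined using exp(i*s)*conj(exp(i*t)) = exp(i*(s-t)), and sums of them are collapsed using the identity that for every m > 1 the m distinct m-th roots of unity sum to 0, e.g. 1 + exp(2*I*pi/3) + exp(-2*I*pi/3) = 0.)
Dimension check: dim(rho) = sum (mult * dim) = 2*1 + 0*1 + 0*1 + 1*1 + 3*1 = 6 = chi_rho(e) = 6.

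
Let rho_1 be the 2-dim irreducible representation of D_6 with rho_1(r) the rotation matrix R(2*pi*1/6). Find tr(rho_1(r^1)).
chi_{rho_1}(r^1) = 2*cos(2*pi*1*1/6) = 1

Solution. rho_1(r^1) is rotation by angle 2*pi*1*1/6, whose trace is 2*cos(2*pi*1*1/6) = 1.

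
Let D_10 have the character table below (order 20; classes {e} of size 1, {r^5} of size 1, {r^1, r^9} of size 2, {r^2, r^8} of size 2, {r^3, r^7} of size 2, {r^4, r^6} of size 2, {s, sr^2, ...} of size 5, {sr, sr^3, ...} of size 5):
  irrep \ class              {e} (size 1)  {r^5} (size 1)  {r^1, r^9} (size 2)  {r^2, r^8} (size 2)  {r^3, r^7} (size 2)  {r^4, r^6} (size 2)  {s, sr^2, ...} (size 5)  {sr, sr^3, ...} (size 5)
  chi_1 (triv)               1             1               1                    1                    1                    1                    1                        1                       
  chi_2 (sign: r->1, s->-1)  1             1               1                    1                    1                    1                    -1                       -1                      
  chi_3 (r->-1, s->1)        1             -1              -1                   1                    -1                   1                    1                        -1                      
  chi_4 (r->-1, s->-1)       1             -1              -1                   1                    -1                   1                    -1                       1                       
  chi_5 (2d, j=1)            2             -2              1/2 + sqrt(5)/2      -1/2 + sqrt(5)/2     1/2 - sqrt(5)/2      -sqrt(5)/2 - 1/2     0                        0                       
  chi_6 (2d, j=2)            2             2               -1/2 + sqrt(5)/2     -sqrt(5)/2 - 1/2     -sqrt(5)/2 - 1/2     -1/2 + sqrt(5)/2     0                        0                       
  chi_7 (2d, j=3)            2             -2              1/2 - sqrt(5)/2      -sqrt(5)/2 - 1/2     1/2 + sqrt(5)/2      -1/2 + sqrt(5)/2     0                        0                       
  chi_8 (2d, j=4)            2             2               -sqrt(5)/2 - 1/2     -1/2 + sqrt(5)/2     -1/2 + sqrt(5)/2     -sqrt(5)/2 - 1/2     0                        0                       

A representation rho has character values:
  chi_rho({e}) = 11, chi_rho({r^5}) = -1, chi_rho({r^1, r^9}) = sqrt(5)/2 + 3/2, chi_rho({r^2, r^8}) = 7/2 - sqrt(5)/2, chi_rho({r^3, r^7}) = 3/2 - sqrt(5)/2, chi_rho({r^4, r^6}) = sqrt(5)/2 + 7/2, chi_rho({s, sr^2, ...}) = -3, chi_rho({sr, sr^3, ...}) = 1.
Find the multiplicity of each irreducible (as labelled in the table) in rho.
Multiplicities: chi_1: 1, chi_2: 2, chi_3: 0, chi_4: 2, chi_5: 1, chi_6: 1, chi_7: 1, chi_8: 0.

Solution. Use <chi_rho, chi> = (1/|G|) sum_C |C| * chi_rho(C) * conj(chi(C)) with |G| = 20 for each irreducible chi in the table:
  <chi_rho, chi_1> = (1/20)[1*(11)*conj(1) + 1*(-1)*conj(1) + 2*(sqrt(5)/2 + 3/2)*conj(1) + 2*(7/2 - sqrt(5)/2)*conj(1) + 2*(3/2 - sqrt(5)/2)*conj(1) + 2*(sqrt(5)/2 + 7/2)*conj(1) + 5*(-3)*conj(1) + 5*(1)*conj(1)]
      = (1/20)[(11) + (-1) + (sqrt(5) + 3) + (7 - sqrt(5)) + (3 - sqrt(5)) + (sqrt(5) + 7) + (-15) + (5)] = 20/20 = 1
  <chi_rho, chi_2> = (1/20)[1*(11)*conj(1) + 1*(-1)*conj(1) + 2*(sqrt(5)/2 + 3/2)*conj(1) + 2*(7/2 - sqrt(5)/2)*conj(1) + 2*(3/2 - sqrt(5)/2)*conj(1) + 2*(sqrt(5)/2 + 7/2)*conj(1) + 5*(-3)*conj(-1) + 5*(1)*conj(-1)]
      = (1/20)[(11) + (-1) + (sqrt(5) + 3) + (7 - sqrt(5)) + (3 - sqrt(5)) + (sqrt(5) + 7) + (15) + (-5)] = 40/20 = 2
  <chi_rho, chi_3> = (1/20)[1*(11)*conj(1) + 1*(-1)*conj(-1) + 2*(sqrt(5)/2 + 3/2)*conj(-1) + 2*(7/2 - sqrt(5)/2)*conj(1) + 2*(3/2 - sqrt(5)/2)*conj(-1) + 2*(sqrt(5)/2 + 7/2)*conj(1) + 5*(-3)*conj(1) + 5*(1)*conj(-1)]
      = (1/20)[(11) + (1) + (-3 - sqrt(5)) + (7 - sqrt(5)) + (-3 + sqrt(5)) + (sqrt(5) + 7) + (-15) + (-5)] = 0/20 = 0
  <chi_rho, chi_4> = (1/20)[1*(11)*conj(1) + 1*(-1)*conj(-1) + 2*(sqrt(5)/2 + 3/2)*conj(-1) + 2*(7/2 - sqrt(5)/2)*conj(1) + 2*(3/2 - sqrt(5)/2)*conj(-1) + 2*(sqrt(5)/2 + 7/2)*conj(1) + 5*(-3)*conj(-1) + 5*(1)*conj(1)]
      = (1/20)[(11) + (1) + (-3 - sqrt(5)) + (7 - sqrt(5)) + (-3 + sqrt(5)) + (sqrt(5) + 7) + (15) + (5)] = 40/20 = 2
  <chi_rho, chi_5> = (1/20)[1*(11)*conj(2) + 1*(-1)*conj(-2) + 2*(sqrt(5)/2 + 3/2)*conj(1/2 + sqrt(5)/2) + 2*(7/2 - sqrt(5)/2)*conj(-1/2 + sqrt(5)/2) + 2*(3/2 - sqrt(5)/2)*conj(1/2 - sqrt(5)/2) + 2*(sqrt(5)/2 + 7/2)*conj(-sqrt(5)/2 - 1/2) + 5*(-3)*conj(0) + 5*(1)*conj(0)]
      = (1/20)[(22) + (2) + (4 + 2*sqrt(5)) + (-6 + 4*sqrt(5)) + (4 - 2*sqrt(5)) + (-4*sqrt(5) - 6) + (0) + (0)] = 20/20 = 1
  <chi_rho, chi_6> = (1/20)[1*(11)*conj(2) + 1*(-1)*conj(2) + 2*(sqrt(5)/2 + 3/2)*conj(-1/2 + sqrt(5)/2) + 2*(7/2 - sqrt(5)/2)*conj(-sqrt(5)/2 - 1/2) + 2*(3/2 - sqrt(5)/2)*conj(-sqrt(5)/2 - 1/2) + 2*(sqrt(5)/2 + 7/2)*conj(-1/2 + sqrt(5)/2) + 5*(-3)*conj(0) + 5*(1)*conj(0)]
      = (1/20)[(22) + (-2) + (1 + sqrt(5)) + (-3*sqrt(5) - 1) + (1 - sqrt(5)) + (-1 + 3*sqrt(5)) + (0) + (0)] = 20/20 = 1
  <chi_rho, chi_7> = (1/20)[1*(11)*conj(2) + 1*(-1)*conj(-2) + 2*(sqrt(5)/2 + 3/2)*conj(1/2 - sqrt(5)/2) + 2*(7/2 - sqrt(5)/2)*conj(-sqrt(5)/2 - 1/2) + 2*(3/2 - sqrt(5)/2)*conj(1/2 + sqrt(5)/2) + 2*(sqrt(5)/2 + 7/2)*conj(-1/2 + sqrt(5)/2) + 5*(-3)*conj(0) + 5*(1)*conj(0)]
      = (1/20)[(22) + (2) + (-sqrt(5) - 1) + (-3*sqrt(5) - 1) + (-1 + sqrt(5)) + (-1 + 3*sqrt(5)) + (0) + (0)] = 20/20 = 1
  <chi_rho, chi_8> = (1/20)[1*(11)*conj(2) + 1*(-1)*conj(2) + 2*(sqrt(5)/2 + 3/2)*conj(-sqrt(5)/2 - 1/2) + 2*(7/2 - sqrt(5)/2)*conj(-1/2 + sqrt(5)/2) + 2*(3/2 - sqrt(5)/2)*conj(-1/2 + sqrt(5)/2) + 2*(sqrt(5)/2 + 7/2)*conj(-sqrt(5)/2 - 1/2) + 5*(-3)*conj(0) + 5*(1)*conj(0)]
      = (1/20)[(22) + (-2) + (-2*sqrt(5) - 4) + (-6 + 4*sqrt(5)) + (-4 + 2*sqrt(5)) + (-4*sqrt(5) - 6) + (0) + (0)] = 0/20 = 0
Dimension check: dim(rho) = sum (mult * dim) = 1*1 + 2*1 + 0*1 + 2*1 + 1*2 + 1*2 + 1*2 + 0*2 = 11 = chi_rho(e) = 11.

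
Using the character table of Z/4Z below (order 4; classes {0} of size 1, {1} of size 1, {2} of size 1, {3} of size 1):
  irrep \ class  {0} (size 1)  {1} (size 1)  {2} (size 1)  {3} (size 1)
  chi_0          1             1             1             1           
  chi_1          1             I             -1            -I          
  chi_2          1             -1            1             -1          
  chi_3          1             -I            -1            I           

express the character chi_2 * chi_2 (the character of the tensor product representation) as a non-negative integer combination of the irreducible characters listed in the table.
chi_2 tensor chi_2 = chi_0 (all other irreducibles have multiplicity 0).

Derivation: The character of a tensor product is the pointwise product (chi_2 * chi_2)(C) = chi_2(C) * chi_2(C):
  {0}: (1)*(1), {1}: (-1)*(-1), {2}: (1)*(1), {3}: (-1)*(-1)
so (chi_2 * chi_2) takes values
  {0} -> 1, {1} -> 1, {2} -> 1, {3} -> 1.
Now take the inner product of this character with each irreducible chi from the table, <chi_2*chi_2, chi> = (1/4) sum_C |C| (chi_2*chi_2)(C) conj(chi(C)):
  <chi_2*chi_2, chi_0> = (1/4)[1*(1)*conj(1) + 1*(1)*conj(1) + 1*(1)*conj(1) + 1*(1)*conj(1)]
      = (1/4)[(1) + (1) + (1) + (1)] = 4/4 = 1
  <chi_2*chi_2, chi_1> = (1/4)[1*(1)*conj(1) + 1*(1)*conj(I) + 1*(1)*conj(-1) + 1*(1)*conj(-I)]
      = (1/4)[(1) + (-I) + (-1) + (I)] = 0/4 = 0
  <chi_2*chi_2, chi_2> = (1/4)[1*(1)*conj(1) + 1*(1)*conj(-1) + 1*(1)*conj(1) + 1*(1)*conj(-1)]
      = (1/4)[(1) + (-1) + (1) + (-1)] = 0/4 = 0
  <chi_2*chi_2, chi_3> = (1/4)[1*(1)*conj(1) + 1*(1)*conj(-I) + 1*(1)*conj(-1) + 1*(1)*conj(I)]
      = (1/4)[(1) + (I) + (-1) + (-I)] = 0/4 = 0
(Exp terms are combined using exp(i*s)*conj(exp(i*t)) = exp(i*(s-t)), and sums of them are collapsed using the identity that for every m > 1 the m distinct m-th roots of unity sum to 0, e.g. 1 + exp(2*I*pi/3) + exp(-2*I*pi/3) = 0.)
Hence the multiplicities are chi_0: 1. Dimension check: dim(chi_2)*dim(chi_2) = 1*1 = 1 and sum (mult * dim) = 1*1 = 1.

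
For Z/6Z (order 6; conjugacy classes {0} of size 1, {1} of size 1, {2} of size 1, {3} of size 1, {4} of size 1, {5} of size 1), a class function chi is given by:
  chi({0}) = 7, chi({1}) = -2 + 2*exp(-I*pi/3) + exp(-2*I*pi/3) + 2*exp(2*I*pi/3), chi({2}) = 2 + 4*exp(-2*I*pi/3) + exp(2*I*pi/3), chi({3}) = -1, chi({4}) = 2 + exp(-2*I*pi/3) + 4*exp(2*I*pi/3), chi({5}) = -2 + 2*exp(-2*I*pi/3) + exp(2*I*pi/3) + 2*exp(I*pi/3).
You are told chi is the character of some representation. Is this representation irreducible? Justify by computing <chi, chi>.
Not irreducible (reducible): <chi, chi> = 13 > 1.

Justification: <chi, chi> = (1/|G|) sum_C |C| * |chi(C)|^2 = (1/6)[1*|7|^2 + 1*|-2 + 2*exp(-I*pi/3) + exp(-2*I*pi/3) + 2*exp(2*I*pi/3)|^2 + 1*|2 + 4*exp(-2*I*pi/3) + exp(2*I*pi/3)|^2 + 1*|-1|^2 + 1*|2 + exp(-2*I*pi/3) + 4*exp(2*I*pi/3)|^2 + 1*|-2 + 2*exp(-2*I*pi/3) + exp(2*I*pi/3) + 2*exp(I*pi/3)|^2]
  = (1/6)[(49) + (7) + (7) + (1) + (7) + (7)] = 78/6 = 13.
(Exp terms are combined using exp(i*s)*conj(exp(i*t)) = exp(i*(s-t)), and sums of them are collapsed using the identity that for every m > 1 the m distinct m-th roots of unity sum to 0, e.g. 1 + exp(2*I*pi/3) + exp(-2*I*pi/3) = 0.)
A character is irreducible iff <chi, chi> = 1, so this representation is reducible.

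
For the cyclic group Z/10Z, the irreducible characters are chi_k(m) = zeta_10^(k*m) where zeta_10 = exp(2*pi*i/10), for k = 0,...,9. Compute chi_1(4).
chi_1(4) = zeta_10^4 = exp(4*I*pi/5)

Proof sketch: chi_1(4) = zeta_10^(1*4) = zeta_10^4. Since zeta_10^10 = 1, this equals zeta_10^4 = exp(2*pi*i*4/10) = exp(4*I*pi/5).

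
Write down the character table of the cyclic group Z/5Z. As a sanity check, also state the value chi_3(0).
Character table of Z/5Z (irreps indexed chi_0,...,chi_4 with chi_k(m) = zeta_5^(k*m), zeta_5 = exp(2*pi*i/5)):
  irrep \ class  {0} (size 1)  {1} (size 1)    {2} (size 1)    {3} (size 1)    {4} (size 1)  
  chi_0          1             1               1               1               1             
  chi_1          1             exp(2*I*pi/5)   exp(4*I*pi/5)   exp(-4*I*pi/5)  exp(-2*I*pi/5)
  chi_2          1             exp(4*I*pi/5)   exp(-2*I*pi/5)  exp(2*I*pi/5)   exp(-4*I*pi/5)
  chi_3          1             exp(-4*I*pi/5)  exp(2*I*pi/5)   exp(-2*I*pi/5)  exp(4*I*pi/5) 
  chi_4          1             exp(-2*I*pi/5)  exp(-4*I*pi/5)  exp(4*I*pi/5)   exp(2*I*pi/5) 

Spot check: chi_3(0) = zeta_5^(3*0) = zeta_5^0 = 1.

Details: Z/5Z is abelian, so all 5 irreducible complex representations are 1-dimensional. They are given by chi_k(m) = zeta_5^(k*m) for k = 0,...,4. Row orthogonality: sum_m chi_k(m) conj(chi_l(m)) = 5 * [k = l].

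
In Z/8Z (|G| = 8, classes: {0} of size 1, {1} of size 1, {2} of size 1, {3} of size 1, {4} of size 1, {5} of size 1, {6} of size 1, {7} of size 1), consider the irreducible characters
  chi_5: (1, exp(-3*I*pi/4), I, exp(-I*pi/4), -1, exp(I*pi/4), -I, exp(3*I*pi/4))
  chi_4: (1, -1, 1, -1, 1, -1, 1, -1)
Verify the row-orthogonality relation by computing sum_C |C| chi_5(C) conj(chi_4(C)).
Sum = 0; so <chi_5, chi_4> = 0 (distinct irreducibles are orthogonal).

Argument: Compute term by term over conjugacy classes (|C| * chi_5(C) * conj(chi_4(C))):
  1*(1)*conj(1) + 1*(exp(-3*I*pi/4))*conj(-1) + 1*(I)*conj(1) + 1*(exp(-I*pi/4))*conj(-1) + 1*(-1)*conj(1) + 1*(exp(I*pi/4))*conj(-1) + 1*(-I)*conj(1) + 1*(exp(3*I*pi/4))*conj(-1)
  = (1) + (-exp(-3*I*pi/4)) + (I) + (-exp(-I*pi/4)) + (-1) + (-exp(I*pi/4)) + (-I) + (-exp(3*I*pi/4))
  = 0.
(Exp terms are combined using exp(i*s)*conj(exp(i*t)) = exp(i*(s-t)), and sums of them are collapsed using the identity that for every m > 1 the m distinct m-th roots of unity sum to 0, e.g. 1 + exp(2*I*pi/3) + exp(-2*I*pi/3) = 0.)
Dividing by |G| = 8 gives 0/8 = 0, matching the row-orthogonality relation <chi_5, chi_4> = [chi_5 = chi_4].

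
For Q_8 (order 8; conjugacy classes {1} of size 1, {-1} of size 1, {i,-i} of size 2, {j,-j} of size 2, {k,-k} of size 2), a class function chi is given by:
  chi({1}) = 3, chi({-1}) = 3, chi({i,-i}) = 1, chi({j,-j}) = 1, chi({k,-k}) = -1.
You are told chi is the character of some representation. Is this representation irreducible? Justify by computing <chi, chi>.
Not irreducible (reducible): <chi, chi> = 3 > 1.

<chi, chi> = (1/|G|) sum_C |C| * |chi(C)|^2 = (1/8)[1*|3|^2 + 1*|3|^2 + 2*|1|^2 + 2*|1|^2 + 2*|-1|^2]
  = (1/8)[(9) + (9) + (2) + (2) + (2)] = 24/8 = 3.
A character is irreducible iff <chi, chi> = 1, so this representation is reducible.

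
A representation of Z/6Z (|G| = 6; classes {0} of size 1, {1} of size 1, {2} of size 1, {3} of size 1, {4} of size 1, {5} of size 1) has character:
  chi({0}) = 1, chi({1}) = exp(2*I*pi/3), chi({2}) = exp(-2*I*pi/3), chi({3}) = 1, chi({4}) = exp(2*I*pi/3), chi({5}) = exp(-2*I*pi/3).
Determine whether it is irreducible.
Irreducible: <chi, chi> = 1.

Reasoning: <chi, chi> = (1/|G|) sum_C |C| * |chi(C)|^2 = (1/6)[1*|1|^2 + 1*|exp(2*I*pi/3)|^2 + 1*|exp(-2*I*pi/3)|^2 + 1*|1|^2 + 1*|exp(2*I*pi/3)|^2 + 1*|exp(-2*I*pi/3)|^2]
  = (1/6)[(1) + (1) + (1) + (1) + (1) + (1)] = 6/6 = 1.
(Exp terms are combined using exp(i*s)*conj(exp(i*t)) = exp(i*(s-t)), and sums of them are collapsed using the identity that for every m > 1 the m distinct m-th roots of unity sum to 0, e.g. 1 + exp(2*I*pi/3) + exp(-2*I*pi/3) = 0.)
A character is irreducible iff <chi, chi> = 1, so this representation is irreducible.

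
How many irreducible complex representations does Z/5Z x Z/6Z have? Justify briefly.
30

Proof sketch: The number of irreducible complex representations of a finite group equals its number of conjugacy classes. Z/5Z x Z/6Z is abelian of order 30, so every element is its own conjugacy class: 30 classes, so Z/5Z x Z/6Z (order 30) has exactly 30 irreducible complex representations.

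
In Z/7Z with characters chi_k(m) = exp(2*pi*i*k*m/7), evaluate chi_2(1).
chi_2(1) = zeta_7^2 = exp(4*I*pi/7)

Solution. chi_2(1) = zeta_7^(2*1) = zeta_7^2. Since zeta_7^7 = 1, this equals zeta_7^2 = exp(2*pi*i*2/7) = exp(4*I*pi/7).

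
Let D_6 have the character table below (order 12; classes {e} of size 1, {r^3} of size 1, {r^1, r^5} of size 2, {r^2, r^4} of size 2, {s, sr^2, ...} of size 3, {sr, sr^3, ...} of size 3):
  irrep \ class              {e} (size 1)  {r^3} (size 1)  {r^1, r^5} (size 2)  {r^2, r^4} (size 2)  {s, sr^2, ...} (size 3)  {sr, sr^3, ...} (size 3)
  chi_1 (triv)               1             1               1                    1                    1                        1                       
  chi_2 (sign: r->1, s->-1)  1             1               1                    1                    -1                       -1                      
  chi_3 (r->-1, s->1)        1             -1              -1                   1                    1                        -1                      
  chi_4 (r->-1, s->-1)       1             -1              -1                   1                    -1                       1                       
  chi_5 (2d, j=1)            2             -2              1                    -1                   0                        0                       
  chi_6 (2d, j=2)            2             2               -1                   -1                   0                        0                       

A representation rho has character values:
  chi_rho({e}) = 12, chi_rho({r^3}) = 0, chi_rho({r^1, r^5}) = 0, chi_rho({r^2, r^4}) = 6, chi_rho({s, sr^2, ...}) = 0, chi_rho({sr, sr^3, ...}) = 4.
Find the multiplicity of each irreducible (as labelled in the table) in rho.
Multiplicities: chi_1: 3, chi_2: 1, chi_3: 1, chi_4: 3, chi_5: 1, chi_6: 1.

Explanation: Use <chi_rho, chi> = (1/|G|) sum_C |C| * chi_rho(C) * conj(chi(C)) with |G| = 12 for each irreducible chi in the table:
  <chi_rho, chi_1> = (1/12)[1*(12)*conj(1) + 1*(0)*conj(1) + 2*(0)*conj(1) + 2*(6)*conj(1) + 3*(0)*conj(1) + 3*(4)*conj(1)]
      = (1/12)[(12) + (0) + (0) + (12) + (0) + (12)] = 36/12 = 3
  <chi_rho, chi_2> = (1/12)[1*(12)*conj(1) + 1*(0)*conj(1) + 2*(0)*conj(1) + 2*(6)*conj(1) + 3*(0)*conj(-1) + 3*(4)*conj(-1)]
      = (1/12)[(12) + (0) + (0) + (12) + (0) + (-12)] = 12/12 = 1
  <chi_rho, chi_3> = (1/12)[1*(12)*conj(1) + 1*(0)*conj(-1) + 2*(0)*conj(-1) + 2*(6)*conj(1) + 3*(0)*conj(1) + 3*(4)*conj(-1)]
      = (1/12)[(12) + (0) + (0) + (12) + (0) + (-12)] = 12/12 = 1
  <chi_rho, chi_4> = (1/12)[1*(12)*conj(1) + 1*(0)*conj(-1) + 2*(0)*conj(-1) + 2*(6)*conj(1) + 3*(0)*conj(-1) + 3*(4)*conj(1)]
      = (1/12)[(12) + (0) + (0) + (12) + (0) + (12)] = 36/12 = 3
  <chi_rho, chi_5> = (1/12)[1*(12)*conj(2) + 1*(0)*conj(-2) + 2*(0)*conj(1) + 2*(6)*conj(-1) + 3*(0)*conj(0) + 3*(4)*conj(0)]
      = (1/12)[(24) + (0) + (0) + (-12) + (0) + (0)] = 12/12 = 1
  <chi_rho, chi_6> = (1/12)[1*(12)*conj(2) + 1*(0)*conj(2) + 2*(0)*conj(-1) + 2*(6)*conj(-1) + 3*(0)*conj(0) + 3*(4)*conj(0)]
      = (1/12)[(24) + (0) + (0) + (-12) + (0) + (0)] = 12/12 = 1
Dimension check: dim(rho) = sum (mult * dim) = 3*1 + 1*1 + 1*1 + 3*1 + 1*2 + 1*2 = 12 = chi_rho(e) = 12.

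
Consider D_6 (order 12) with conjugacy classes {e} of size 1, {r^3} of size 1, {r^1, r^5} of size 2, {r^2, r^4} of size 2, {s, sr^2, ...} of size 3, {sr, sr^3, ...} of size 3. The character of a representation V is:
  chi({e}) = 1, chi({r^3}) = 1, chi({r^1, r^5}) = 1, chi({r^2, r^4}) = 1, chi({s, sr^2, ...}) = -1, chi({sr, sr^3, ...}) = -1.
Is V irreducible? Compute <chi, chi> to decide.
Irreducible: <chi, chi> = 1.

Reasoning: <chi, chi> = (1/|G|) sum_C |C| * |chi(C)|^2 = (1/12)[1*|1|^2 + 1*|1|^2 + 2*|1|^2 + 2*|1|^2 + 3*|-1|^2 + 3*|-1|^2]
  = (1/12)[(1) + (1) + (2) + (2) + (3) + (3)] = 12/12 = 1.
A character is irreducible iff <chi, chi> = 1, so this representation is irreducible.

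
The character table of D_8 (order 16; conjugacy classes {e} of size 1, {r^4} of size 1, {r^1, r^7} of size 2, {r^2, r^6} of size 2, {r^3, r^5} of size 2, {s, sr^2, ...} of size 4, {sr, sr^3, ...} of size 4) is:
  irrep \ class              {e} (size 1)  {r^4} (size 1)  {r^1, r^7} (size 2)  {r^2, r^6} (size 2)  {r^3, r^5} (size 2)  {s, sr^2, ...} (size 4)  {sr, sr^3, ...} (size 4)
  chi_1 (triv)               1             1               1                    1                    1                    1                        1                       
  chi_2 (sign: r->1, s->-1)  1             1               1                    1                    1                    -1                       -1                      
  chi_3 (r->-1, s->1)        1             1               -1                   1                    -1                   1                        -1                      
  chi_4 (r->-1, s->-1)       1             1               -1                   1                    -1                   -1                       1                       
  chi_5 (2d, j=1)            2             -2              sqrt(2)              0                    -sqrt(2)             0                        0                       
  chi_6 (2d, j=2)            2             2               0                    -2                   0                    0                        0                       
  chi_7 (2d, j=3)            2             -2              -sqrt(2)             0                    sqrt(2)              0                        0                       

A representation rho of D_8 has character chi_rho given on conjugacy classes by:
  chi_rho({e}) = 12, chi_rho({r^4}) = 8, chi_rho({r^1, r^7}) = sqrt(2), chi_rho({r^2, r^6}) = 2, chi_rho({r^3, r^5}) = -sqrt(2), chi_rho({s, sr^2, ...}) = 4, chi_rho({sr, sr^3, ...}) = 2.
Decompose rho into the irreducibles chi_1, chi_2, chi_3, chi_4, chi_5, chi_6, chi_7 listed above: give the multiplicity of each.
Multiplicities: chi_1: 3, chi_2: 0, chi_3: 2, chi_4: 1, chi_5: 1, chi_6: 2, chi_7: 0.

Why: Use <chi_rho, chi> = (1/|G|) sum_C |C| * chi_rho(C) * conj(chi(C)) with |G| = 16 for each irreducible chi in the table:
  <chi_rho, chi_1> = (1/16)[1*(12)*conj(1) + 1*(8)*conj(1) + 2*(sqrt(2))*conj(1) + 2*(2)*conj(1) + 2*(-sqrt(2))*conj(1) + 4*(4)*conj(1) + 4*(2)*conj(1)]
      = (1/16)[(12) + (8) + (2*sqrt(2)) + (4) + (-2*sqrt(2)) + (16) + (8)] = 48/16 = 3
  <chi_rho, chi_2> = (1/16)[1*(12)*conj(1) + 1*(8)*conj(1) + 2*(sqrt(2))*conj(1) + 2*(2)*conj(1) + 2*(-sqrt(2))*conj(1) + 4*(4)*conj(-1) + 4*(2)*conj(-1)]
      = (1/16)[(12) + (8) + (2*sqrt(2)) + (4) + (-2*sqrt(2)) + (-16) + (-8)] = 0/16 = 0
  <chi_rho, chi_3> = (1/16)[1*(12)*conj(1) + 1*(8)*conj(1) + 2*(sqrt(2))*conj(-1) + 2*(2)*conj(1) + 2*(-sqrt(2))*conj(-1) + 4*(4)*conj(1) + 4*(2)*conj(-1)]
      = (1/16)[(12) + (8) + (-2*sqrt(2)) + (4) + (2*sqrt(2)) + (16) + (-8)] = 32/16 = 2
  <chi_rho, chi_4> = (1/16)[1*(12)*conj(1) + 1*(8)*conj(1) + 2*(sqrt(2))*conj(-1) + 2*(2)*conj(1) + 2*(-sqrt(2))*conj(-1) + 4*(4)*conj(-1) + 4*(2)*conj(1)]
      = (1/16)[(12) + (8) + (-2*sqrt(2)) + (4) + (2*sqrt(2)) + (-16) + (8)] = 16/16 = 1
  <chi_rho, chi_5> = (1/16)[1*(12)*conj(2) + 1*(8)*conj(-2) + 2*(sqrt(2))*conj(sqrt(2)) + 2*(2)*conj(0) + 2*(-sqrt(2))*conj(-sqrt(2)) + 4*(4)*conj(0) + 4*(2)*conj(0)]
      = (1/16)[(24) + (-16) + (4) + (0) + (4) + (0) + (0)] = 16/16 = 1
  <chi_rho, chi_6> = (1/16)[1*(12)*conj(2) + 1*(8)*conj(2) + 2*(sqrt(2))*conj(0) + 2*(2)*conj(-2) + 2*(-sqrt(2))*conj(0) + 4*(4)*conj(0) + 4*(2)*conj(0)]
      = (1/16)[(24) + (16) + (0) + (-8) + (0) + (0) + (0)] = 32/16 = 2
  <chi_rho, chi_7> = (1/16)[1*(12)*conj(2) + 1*(8)*conj(-2) + 2*(sqrt(2))*conj(-sqrt(2)) + 2*(2)*conj(0) + 2*(-sqrt(2))*conj(sqrt(2)) + 4*(4)*conj(0) + 4*(2)*conj(0)]
      = (1/16)[(24) + (-16) + (-4) + (0) + (-4) + (0) + (0)] = 0/16 = 0
Dimension check: dim(rho) = sum (mult * dim) = 3*1 + 0*1 + 2*1 + 1*1 + 1*2 + 2*2 + 0*2 = 12 = chi_rho(e) = 12.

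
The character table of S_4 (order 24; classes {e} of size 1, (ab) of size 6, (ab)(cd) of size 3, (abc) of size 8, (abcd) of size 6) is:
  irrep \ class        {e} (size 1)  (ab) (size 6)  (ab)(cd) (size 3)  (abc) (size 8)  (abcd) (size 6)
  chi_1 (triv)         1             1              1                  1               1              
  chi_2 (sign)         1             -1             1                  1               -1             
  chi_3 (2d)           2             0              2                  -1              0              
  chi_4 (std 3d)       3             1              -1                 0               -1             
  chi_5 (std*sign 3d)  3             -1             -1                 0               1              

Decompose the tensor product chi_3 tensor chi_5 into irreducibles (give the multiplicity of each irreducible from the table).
chi_3 tensor chi_5 = chi_4 + chi_5 (all other irreducibles have multiplicity 0).

Working: The character of a tensor product is the pointwise product (chi_3 * chi_5)(C) = chi_3(C) * chi_5(C):
  {e}: (2)*(3), (ab): (0)*(-1), (ab)(cd): (2)*(-1), (abc): (-1)*(0), (abcd): (0)*(1)
so (chi_3 * chi_5) takes values
  {e} -> 6, (ab) -> 0, (ab)(cd) -> -2, (abc) -> 0, (abcd) -> 0.
Now take the inner product of this character with each irreducible chi from the table, <chi_3*chi_5, chi> = (1/24) sum_C |C| (chi_3*chi_5)(C) conj(chi(C)):
  <chi_3*chi_5, chi_1> = (1/24)[1*(6)*conj(1) + 6*(0)*conj(1) + 3*(-2)*conj(1) + 8*(0)*conj(1) + 6*(0)*conj(1)]
      = (1/24)[(6) + (0) + (-6) + (0) + (0)] = 0/24 = 0
  <chi_3*chi_5, chi_2> = (1/24)[1*(6)*conj(1) + 6*(0)*conj(-1) + 3*(-2)*conj(1) + 8*(0)*conj(1) + 6*(0)*conj(-1)]
      = (1/24)[(6) + (0) + (-6) + (0) + (0)] = 0/24 = 0
  <chi_3*chi_5, chi_3> = (1/24)[1*(6)*conj(2) + 6*(0)*conj(0) + 3*(-2)*conj(2) + 8*(0)*conj(-1) + 6*(0)*conj(0)]
      = (1/24)[(12) + (0) + (-12) + (0) + (0)] = 0/24 = 0
  <chi_3*chi_5, chi_4> = (1/24)[1*(6)*conj(3) + 6*(0)*conj(1) + 3*(-2)*conj(-1) + 8*(0)*conj(0) + 6*(0)*conj(-1)]
      = (1/24)[(18) + (0) + (6) + (0) + (0)] = 24/24 = 1
  <chi_3*chi_5, chi_5> = (1/24)[1*(6)*conj(3) + 6*(0)*conj(-1) + 3*(-2)*conj(-1) + 8*(0)*conj(0) + 6*(0)*conj(1)]
      = (1/24)[(18) + (0) + (6) + (0) + (0)] = 24/24 = 1
Hence the multiplicities are chi_4: 1, chi_5: 1. Dimension check: dim(chi_3)*dim(chi_5) = 2*3 = 6 and sum (mult * dim) = 1*3 + 1*3 = 6.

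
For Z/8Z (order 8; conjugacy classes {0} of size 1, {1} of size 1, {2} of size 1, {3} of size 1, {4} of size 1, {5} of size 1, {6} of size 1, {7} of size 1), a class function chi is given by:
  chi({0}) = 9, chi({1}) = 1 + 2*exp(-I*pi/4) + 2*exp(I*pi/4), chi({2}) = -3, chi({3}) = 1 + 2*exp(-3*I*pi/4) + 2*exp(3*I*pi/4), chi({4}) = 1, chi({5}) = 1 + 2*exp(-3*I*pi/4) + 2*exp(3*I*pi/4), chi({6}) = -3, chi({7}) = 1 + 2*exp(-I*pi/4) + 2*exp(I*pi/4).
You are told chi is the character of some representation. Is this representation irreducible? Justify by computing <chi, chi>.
Not irreducible (reducible): <chi, chi> = 17 > 1.

<chi, chi> = (1/|G|) sum_C |C| * |chi(C)|^2 = (1/8)[1*|9|^2 + 1*|1 + 2*exp(-I*pi/4) + 2*exp(I*pi/4)|^2 + 1*|-3|^2 + 1*|1 + 2*exp(-3*I*pi/4) + 2*exp(3*I*pi/4)|^2 + 1*|1|^2 + 1*|1 + 2*exp(-3*I*pi/4) + 2*exp(3*I*pi/4)|^2 + 1*|-3|^2 + 1*|1 + 2*exp(-I*pi/4) + 2*exp(I*pi/4)|^2]
  = (1/8)[(81) + (9 + 4*exp(-I*pi/4) + 4*exp(I*pi/4)) + (9) + (9 + 4*exp(-3*I*pi/4) + 4*exp(3*I*pi/4)) + (1) + (9 + 4*exp(-3*I*pi/4) + 4*exp(3*I*pi/4)) + (9) + (9 + 4*exp(-I*pi/4) + 4*exp(I*pi/4))] = 136/8 = 17.
(Exp terms are combined using exp(i*s)*conj(exp(i*t)) = exp(i*(s-t)), and sums of them are collapsed using the identity that for every m > 1 the m distinct m-th roots of unity sum to 0, e.g. 1 + exp(2*I*pi/3) + exp(-2*I*pi/3) = 0.)
A character is irreducible iff <chi, chi> = 1, so this representation is reducible.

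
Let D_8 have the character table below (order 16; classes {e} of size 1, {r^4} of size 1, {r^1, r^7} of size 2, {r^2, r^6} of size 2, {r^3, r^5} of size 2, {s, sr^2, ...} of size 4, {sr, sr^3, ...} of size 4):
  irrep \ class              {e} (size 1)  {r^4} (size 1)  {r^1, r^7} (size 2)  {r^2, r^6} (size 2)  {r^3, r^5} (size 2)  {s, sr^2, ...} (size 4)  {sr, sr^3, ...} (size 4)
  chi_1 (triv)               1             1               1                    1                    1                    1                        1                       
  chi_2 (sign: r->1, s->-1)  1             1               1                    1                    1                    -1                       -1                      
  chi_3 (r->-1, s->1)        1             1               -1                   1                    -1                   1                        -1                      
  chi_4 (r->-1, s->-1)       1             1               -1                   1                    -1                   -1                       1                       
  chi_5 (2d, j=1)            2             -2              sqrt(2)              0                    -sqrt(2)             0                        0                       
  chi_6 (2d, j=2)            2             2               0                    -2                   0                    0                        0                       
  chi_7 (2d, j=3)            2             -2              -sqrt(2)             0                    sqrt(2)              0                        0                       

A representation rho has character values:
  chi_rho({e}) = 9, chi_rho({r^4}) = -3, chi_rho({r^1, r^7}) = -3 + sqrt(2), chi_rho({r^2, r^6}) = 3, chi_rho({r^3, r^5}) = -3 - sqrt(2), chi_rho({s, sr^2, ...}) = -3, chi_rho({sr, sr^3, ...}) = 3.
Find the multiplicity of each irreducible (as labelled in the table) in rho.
Multiplicities: chi_1: 0, chi_2: 0, chi_3: 0, chi_4: 3, chi_5: 2, chi_6: 0, chi_7: 1.

Derivation: Use <chi_rho, chi> = (1/|G|) sum_C |C| * chi_rho(C) * conj(chi(C)) with |G| = 16 for each irreducible chi in the table:
  <chi_rho, chi_1> = (1/16)[1*(9)*conj(1) + 1*(-3)*conj(1) + 2*(-3 + sqrt(2))*conj(1) + 2*(3)*conj(1) + 2*(-3 - sqrt(2))*conj(1) + 4*(-3)*conj(1) + 4*(3)*conj(1)]
      = (1/16)[(9) + (-3) + (-6 + 2*sqrt(2)) + (6) + (-6 - 2*sqrt(2)) + (-12) + (12)] = 0/16 = 0
  <chi_rho, chi_2> = (1/16)[1*(9)*conj(1) + 1*(-3)*conj(1) + 2*(-3 + sqrt(2))*conj(1) + 2*(3)*conj(1) + 2*(-3 - sqrt(2))*conj(1) + 4*(-3)*conj(-1) + 4*(3)*conj(-1)]
      = (1/16)[(9) + (-3) + (-6 + 2*sqrt(2)) + (6) + (-6 - 2*sqrt(2)) + (12) + (-12)] = 0/16 = 0
  <chi_rho, chi_3> = (1/16)[1*(9)*conj(1) + 1*(-3)*conj(1) + 2*(-3 + sqrt(2))*conj(-1) + 2*(3)*conj(1) + 2*(-3 - sqrt(2))*conj(-1) + 4*(-3)*conj(1) + 4*(3)*conj(-1)]
      = (1/16)[(9) + (-3) + (6 - 2*sqrt(2)) + (6) + (2*sqrt(2) + 6) + (-12) + (-12)] = 0/16 = 0
  <chi_rho, chi_4> = (1/16)[1*(9)*conj(1) + 1*(-3)*conj(1) + 2*(-3 + sqrt(2))*conj(-1) + 2*(3)*conj(1) + 2*(-3 - sqrt(2))*conj(-1) + 4*(-3)*conj(-1) + 4*(3)*conj(1)]
      = (1/16)[(9) + (-3) + (6 - 2*sqrt(2)) + (6) + (2*sqrt(2) + 6) + (12) + (12)] = 48/16 = 3
  <chi_rho, chi_5> = (1/16)[1*(9)*conj(2) + 1*(-3)*conj(-2) + 2*(-3 + sqrt(2))*conj(sqrt(2)) + 2*(3)*conj(0) + 2*(-3 - sqrt(2))*conj(-sqrt(2)) + 4*(-3)*conj(0) + 4*(3)*conj(0)]
      = (1/16)[(18) + (6) + (4 - 6*sqrt(2)) + (0) + (4 + 6*sqrt(2)) + (0) + (0)] = 32/16 = 2
  <chi_rho, chi_6> = (1/16)[1*(9)*conj(2) + 1*(-3)*conj(2) + 2*(-3 + sqrt(2))*conj(0) + 2*(3)*conj(-2) + 2*(-3 - sqrt(2))*conj(0) + 4*(-3)*conj(0) + 4*(3)*conj(0)]
      = (1/16)[(18) + (-6) + (0) + (-12) + (0) + (0) + (0)] = 0/16 = 0
  <chi_rho, chi_7> = (1/16)[1*(9)*conj(2) + 1*(-3)*conj(-2) + 2*(-3 + sqrt(2))*conj(-sqrt(2)) + 2*(3)*conj(0) + 2*(-3 - sqrt(2))*conj(sqrt(2)) + 4*(-3)*conj(0) + 4*(3)*conj(0)]
      = (1/16)[(18) + (6) + (-4 + 6*sqrt(2)) + (0) + (-6*sqrt(2) - 4) + (0) + (0)] = 16/16 = 1
Dimension check: dim(rho) = sum (mult * dim) = 0*1 + 0*1 + 0*1 + 3*1 + 2*2 + 0*2 + 1*2 = 9 = chi_rho(e) = 9.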